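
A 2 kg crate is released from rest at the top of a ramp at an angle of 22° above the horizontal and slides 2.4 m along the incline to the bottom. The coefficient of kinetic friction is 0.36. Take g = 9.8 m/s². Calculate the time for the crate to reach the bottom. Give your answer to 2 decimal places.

The weight component along the incline is mg sin 22° = 7.342 N and the normal force is N = mg cos 22° = 18.173 N.
Friction up the slope is f = μN = 0.36 × 18.173 = 6.542 N, so the net downslope force is 7.342 − 6.542 = 0.800 N and a = 0.800 / 2 = 0.4000 m/s².
Starting from rest, L = ½at², so t = √(2L/a) = √(2 × 2.4 / 0.4000) = 3.4641 s.

3.46 s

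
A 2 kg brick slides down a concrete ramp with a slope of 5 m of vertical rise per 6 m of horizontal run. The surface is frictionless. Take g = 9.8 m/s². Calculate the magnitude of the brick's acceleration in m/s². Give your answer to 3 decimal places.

6.274 m/s²

Resolving the weight along the incline: the component pulling the brick down the slope is mg sin 39.81° = 2 × 9.8 × 0.6402 = 12.548 N, and the normal force is N = mg cos 39.81° = 2 × 9.8 × 0.7682 = 15.057 N.
With no friction the net force along the incline is 12.548 N, so a = g sin 39.81° = 12.548 / 2 = 6.2740 m/s².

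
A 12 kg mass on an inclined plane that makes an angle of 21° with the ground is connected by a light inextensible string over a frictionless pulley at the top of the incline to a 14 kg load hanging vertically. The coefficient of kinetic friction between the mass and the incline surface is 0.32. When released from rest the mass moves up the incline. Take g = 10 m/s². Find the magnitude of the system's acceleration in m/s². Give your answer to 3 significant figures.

2.35 m/s²

For the mass on the incline: the weight component along the slope is m₁g sin 21° = 12 × 10 × 0.3584 = 43.008 N and the normal force is N = m₁g cos 21° = 112.030 N.
Kinetic friction opposes the mass's motion up the incline: f = μN = 0.32 × 112.030 = 35.850 N acting down the slope.
Newton's second law for the mass (up-slope positive): T − 43.008 − 35.850 = 12 a. For the hanging load (downward positive): 14 × 10 − T = 14 a.
Adding the two equations eliminates T: 61.142 = 26 a, so a = 2.3516 m/s².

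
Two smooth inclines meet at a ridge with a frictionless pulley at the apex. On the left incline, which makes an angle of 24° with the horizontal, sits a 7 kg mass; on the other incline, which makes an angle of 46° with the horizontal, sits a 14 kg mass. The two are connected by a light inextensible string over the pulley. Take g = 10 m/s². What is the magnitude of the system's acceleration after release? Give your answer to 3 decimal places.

Resolve each weight along its own incline: the 7 kg mass has component 7 × 10 × sin 24° = 28.472 N down its slope, and the 14 kg mass has 14 × 10 × sin 46° = 100.708 N down its slope.
The 14 kg side's 100.708 N exceeds the other side's 28.472 N, so that mass slides down and the 7 kg mass slides up. Taking that direction as positive, Newton's second law for the whole system gives 100.708 − 28.472 = (7 + 14) a, so a = 72.236 / 21 = 3.4398 m/s².

3.440 m/s²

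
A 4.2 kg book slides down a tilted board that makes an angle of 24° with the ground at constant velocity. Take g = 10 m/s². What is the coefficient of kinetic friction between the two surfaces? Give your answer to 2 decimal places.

At constant velocity the net force along the incline is zero: mg sin 24° = μ mg cos 24°.
So μ = tan 24° = 0.4067 / 0.9135 = 0.4452.

0.45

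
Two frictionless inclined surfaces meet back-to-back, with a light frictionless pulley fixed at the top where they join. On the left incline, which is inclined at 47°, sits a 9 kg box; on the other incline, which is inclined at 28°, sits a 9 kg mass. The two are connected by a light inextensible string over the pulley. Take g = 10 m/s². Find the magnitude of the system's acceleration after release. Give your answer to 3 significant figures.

1.31 m/s²

Resolve each weight along its own incline: the 9 kg mass has component 9 × 10 × sin 47° = 65.822 N down its slope, and the 9 kg mass has 9 × 10 × sin 28° = 42.252 N down its slope.
The 9 kg side's 65.822 N exceeds the other side's 42.252 N, so that mass slides down and the 9 kg mass slides up. Taking that direction as positive, Newton's second law for the whole system gives 65.822 − 42.252 = (9 + 9) a, so a = 23.570 / 18 = 1.3094 m/s².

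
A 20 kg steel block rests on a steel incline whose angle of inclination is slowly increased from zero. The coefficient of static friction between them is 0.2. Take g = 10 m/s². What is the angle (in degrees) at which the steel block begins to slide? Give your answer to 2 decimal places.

11.31°

At the threshold of sliding, static friction is at its maximum μ_s N and exactly balances the weight component along the incline: mg sin θ = μ_s mg cos θ.
Hence tan θ = μ_s = 0.2, so θ = arctan(0.2) = 11.3099°.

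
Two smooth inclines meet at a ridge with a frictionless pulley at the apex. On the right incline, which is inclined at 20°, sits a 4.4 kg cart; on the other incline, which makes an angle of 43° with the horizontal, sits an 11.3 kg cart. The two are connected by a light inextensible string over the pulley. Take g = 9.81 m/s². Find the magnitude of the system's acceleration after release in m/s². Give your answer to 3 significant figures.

Resolve each weight along its own incline: the 4.4 kg mass has component 4.4 × 9.81 × sin 20° = 14.763 N down its slope, and the 11.3 kg mass has 11.3 × 9.81 × sin 43° = 75.602 N down its slope.
The 11.3 kg side's 75.602 N exceeds the other side's 14.763 N, so that mass slides down and the 4.4 kg mass slides up. Taking that direction as positive, Newton's second law for the whole system gives 75.602 − 14.763 = (4.4 + 11.3) a, so a = 60.839 / 15.7 = 3.8751 m/s².

3.88 m/s²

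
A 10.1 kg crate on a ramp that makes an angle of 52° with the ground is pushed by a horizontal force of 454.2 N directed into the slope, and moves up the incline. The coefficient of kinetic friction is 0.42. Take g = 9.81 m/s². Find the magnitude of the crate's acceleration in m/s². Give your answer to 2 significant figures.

The horizontal push has components F cos 52° = 454.2 × 0.6157 = 279.651 N up the incline and F sin 52° = 454.2 × 0.7880 = 357.910 N pressing into the surface.
The normal force is therefore N = mg cos 52° + F sin 52° = 61.004 + 357.910 = 418.914 N, and kinetic friction down the slope is μN = 0.42 × 418.914 = 175.944 N.
Along the incline: F cos 52° − mg sin 52° − μN = ma, so 279.651 − 78.076 − 175.944 = 10.1 a, giving a = 2.5377 m/s².

2.5 m/s²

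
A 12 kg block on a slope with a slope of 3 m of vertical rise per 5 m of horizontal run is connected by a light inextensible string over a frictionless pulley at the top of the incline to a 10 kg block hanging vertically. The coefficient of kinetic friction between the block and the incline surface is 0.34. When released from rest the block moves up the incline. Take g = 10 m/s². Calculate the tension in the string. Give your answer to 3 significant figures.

98.5 N

For the block on the incline: the weight component along the slope is m₁g sin 30.96° = 12 × 10 × 0.5145 = 61.740 N and the normal force is N = m₁g cos 30.96° = 102.899 N.
Kinetic friction opposes the block's motion up the incline: f = μN = 0.34 × 102.899 = 34.986 N acting down the slope.
Newton's second law for the block (up-slope positive): T − 61.740 − 34.986 = 12 a. For the hanging block (downward positive): 10 × 10 − T = 10 a.
Adding the two equations eliminates T: 3.274 = 22 a, so a = 0.1488 m/s².
Then from the hanging block's equation, T = 10 × (10 − 0.1488) = 98.512 N.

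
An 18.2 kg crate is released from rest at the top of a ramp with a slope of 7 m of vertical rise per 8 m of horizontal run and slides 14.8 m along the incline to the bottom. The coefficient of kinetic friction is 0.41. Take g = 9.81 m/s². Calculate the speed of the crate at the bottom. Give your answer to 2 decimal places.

10.08 m/s

The weight component along the incline is mg sin 41.19° = 117.571 N and the normal force is N = mg cos 41.19° = 134.367 N.
Friction up the slope is f = μN = 0.41 × 134.367 = 55.090 N, so the net downslope force is 117.571 − 55.090 = 62.481 N and a = 62.481 / 18.2 = 3.4330 m/s².
Starting from rest over a distance of 14.8 m, v² = 2aL = 2 × 3.4330 × 14.8 = 101.6168, so v = 10.0805 m/s.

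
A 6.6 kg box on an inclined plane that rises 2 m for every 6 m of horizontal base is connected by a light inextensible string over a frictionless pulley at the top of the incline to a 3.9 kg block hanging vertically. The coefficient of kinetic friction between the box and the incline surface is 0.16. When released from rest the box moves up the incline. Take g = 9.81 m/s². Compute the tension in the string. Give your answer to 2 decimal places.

35.30 N

For the box on the incline: the weight component along the slope is m₁g sin 18.43° = 6.6 × 9.81 × 0.3162 = 20.473 N and the normal force is N = m₁g cos 18.43° = 61.423 N.
Kinetic friction opposes the box's motion up the incline: f = μN = 0.16 × 61.423 = 9.828 N acting down the slope.
Newton's second law for the box (up-slope positive): T − 20.473 − 9.828 = 6.6 a. For the hanging block (downward positive): 3.9 × 9.81 − T = 3.9 a.
Adding the two equations eliminates T: 7.958 = 10.5 a, so a = 0.7579 m/s².
Then from the hanging block's equation, T = 3.9 × (9.81 − 0.7579) = 35.303 N.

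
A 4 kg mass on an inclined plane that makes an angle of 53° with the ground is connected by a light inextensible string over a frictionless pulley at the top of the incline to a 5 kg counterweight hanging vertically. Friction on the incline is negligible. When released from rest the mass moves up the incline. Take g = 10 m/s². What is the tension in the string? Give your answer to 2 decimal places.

For the mass on the incline: the weight component along the slope is m₁g sin 53° = 4 × 10 × 0.7986 = 31.944 N and the normal force is N = m₁g cos 53° = 24.073 N.
Newton's second law for the mass (up-slope positive): T − 31.944 = 4 a. For the hanging counterweight (downward positive): 5 × 10 − T = 5 a.
Adding the two equations eliminates T: 18.056 = 9 a, so a = 2.0062 m/s².
Then from the hanging counterweight's equation, T = 5 × (10 − 2.0062) = 39.969 N.

39.97 N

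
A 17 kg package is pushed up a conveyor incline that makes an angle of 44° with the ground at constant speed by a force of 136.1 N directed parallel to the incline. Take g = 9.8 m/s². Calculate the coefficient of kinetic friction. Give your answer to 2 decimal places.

At constant speed ΣF = 0 along the incline. The applied 136.1 N acts up the slope; the weight component mg sin 44° = 115.730 N and kinetic friction μN both act down the slope.
So 136.1 = 115.730 + μ × 119.842, giving μ = (136.1 − 115.730) / 119.842 = 0.1700.

0.17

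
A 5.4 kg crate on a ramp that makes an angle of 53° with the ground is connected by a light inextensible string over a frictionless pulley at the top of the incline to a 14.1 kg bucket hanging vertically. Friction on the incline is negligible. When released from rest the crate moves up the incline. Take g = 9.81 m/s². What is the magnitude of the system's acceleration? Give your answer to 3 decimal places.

For the crate on the incline: the weight component along the slope is m₁g sin 53° = 5.4 × 9.81 × 0.7986 = 42.305 N and the normal force is N = m₁g cos 53° = 31.881 N.
Newton's second law for the crate (up-slope positive): T − 42.305 = 5.4 a. For the hanging bucket (downward positive): 14.1 × 9.81 − T = 14.1 a.
Adding the two equations eliminates T: 96.016 = 19.5 a, so a = 4.9239 m/s².

4.924 m/s²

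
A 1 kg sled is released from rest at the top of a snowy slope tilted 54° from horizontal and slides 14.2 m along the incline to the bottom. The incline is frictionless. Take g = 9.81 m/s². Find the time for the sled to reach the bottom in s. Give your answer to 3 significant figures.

The weight component along the incline is mg sin 54° = 7.936 N and the normal force is N = mg cos 54° = 5.766 N.
With no friction, a = g sin 54° = 7.9365 m/s².
Starting from rest, L = ½at², so t = √(2L/a) = √(2 × 14.2 / 7.9365) = 1.8917 s.

1.89 s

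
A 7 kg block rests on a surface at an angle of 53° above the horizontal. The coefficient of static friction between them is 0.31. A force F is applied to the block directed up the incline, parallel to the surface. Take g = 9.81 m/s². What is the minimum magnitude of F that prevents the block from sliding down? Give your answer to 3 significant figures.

The normal force is N = mg cos 53° = 41.327 N. With F at its minimum the block is on the verge of sliding down, so static friction is at its maximum μ_s N = 0.31 × 41.327 = 12.811 N and acts up the slope.
Equilibrium along the incline: F + μ_s N = mg sin 53°, so F = 54.842 − 12.811 = 42.031 N.

42.0 N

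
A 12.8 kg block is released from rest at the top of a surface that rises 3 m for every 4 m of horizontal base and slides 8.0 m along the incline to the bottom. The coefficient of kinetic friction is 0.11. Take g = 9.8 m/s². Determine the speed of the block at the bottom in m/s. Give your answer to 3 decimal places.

8.960 m/s

The weight component along the incline is mg sin 36.87° = 75.264 N and the normal force is N = mg cos 36.87° = 100.352 N.
Friction up the slope is f = μN = 0.11 × 100.352 = 11.039 N, so the net downslope force is 75.264 − 11.039 = 64.225 N and a = 64.225 / 12.8 = 5.0176 m/s².
Starting from rest over a distance of 8.0 m, v² = 2aL = 2 × 5.0176 × 8.0 = 80.2816, so v = 8.9600 m/s.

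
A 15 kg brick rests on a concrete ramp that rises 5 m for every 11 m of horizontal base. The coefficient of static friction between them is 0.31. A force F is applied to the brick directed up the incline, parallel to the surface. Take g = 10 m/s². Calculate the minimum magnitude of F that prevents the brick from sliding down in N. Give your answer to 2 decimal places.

The normal force is N = mg cos 24.44° = 136.555 N. With F at its minimum the brick is on the verge of sliding down, so static friction is at its maximum μ_s N = 0.31 × 136.555 = 42.332 N and acts up the slope.
Equilibrium along the incline: F + μ_s N = mg sin 24.44°, so F = 62.070 − 42.332 = 19.738 N.

19.74 N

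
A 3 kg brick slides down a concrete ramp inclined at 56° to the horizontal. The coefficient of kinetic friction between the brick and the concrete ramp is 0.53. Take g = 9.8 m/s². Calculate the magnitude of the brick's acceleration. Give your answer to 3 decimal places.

5.220 m/s²

Resolving the weight along the incline: the component pulling the brick down the slope is mg sin 56° = 3 × 9.8 × 0.8290 = 24.373 N, and the normal force is N = mg cos 56° = 3 × 9.8 × 0.5592 = 16.440 N.
Kinetic friction acts up the slope with magnitude f = μN = 0.53 × 16.440 = 8.713 N.
Net force along the incline is 24.373 − 8.713 = 15.660 N, so a = 15.660 / 3 = 5.2200 m/s².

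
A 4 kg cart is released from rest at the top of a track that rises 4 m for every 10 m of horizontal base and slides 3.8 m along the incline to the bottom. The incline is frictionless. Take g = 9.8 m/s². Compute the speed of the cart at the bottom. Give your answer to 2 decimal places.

The weight component along the incline is mg sin 21.80° = 14.559 N and the normal force is N = mg cos 21.80° = 36.396 N.
With no friction, a = g sin 21.80° = 3.6396 m/s².
Starting from rest over a distance of 3.8 m, v² = 2aL = 2 × 3.6396 × 3.8 = 27.6610, so v = 5.2594 m/s.

5.26 m/s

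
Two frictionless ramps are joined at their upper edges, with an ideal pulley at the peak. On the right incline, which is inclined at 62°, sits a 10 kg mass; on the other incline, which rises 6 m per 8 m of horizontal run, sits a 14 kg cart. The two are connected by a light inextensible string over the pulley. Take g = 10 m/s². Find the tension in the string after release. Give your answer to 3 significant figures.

Resolve each weight along its own incline: the 10 kg mass has component 10 × 10 × sin 62° = 88.295 N down its slope, and the 14 kg mass has 14 × 10 × sin 36.87° = 84.000 N down its slope.
The 10 kg side's 88.295 N exceeds the other side's 84.000 N, so that mass slides down and the 14 kg mass slides up. Taking that direction as positive, Newton's second law for the whole system gives 88.295 − 84.000 = (10 + 14) a, so a = 4.295 / 24 = 0.1790 m/s².
For the 14 kg mass (up-slope positive): T − 84.000 = 14 × 0.1790, so T = 86.506 N.

86.5 N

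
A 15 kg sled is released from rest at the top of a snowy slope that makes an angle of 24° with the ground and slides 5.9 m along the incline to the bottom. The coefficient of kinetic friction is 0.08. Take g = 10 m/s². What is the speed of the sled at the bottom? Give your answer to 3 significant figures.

6.27 m/s

The weight component along the incline is mg sin 24° = 61.010 N and the normal force is N = mg cos 24° = 137.032 N.
Friction up the slope is f = μN = 0.08 × 137.032 = 10.963 N, so the net downslope force is 61.010 − 10.963 = 50.047 N and a = 50.047 / 15 = 3.3365 m/s².
Starting from rest over a distance of 5.9 m, v² = 2aL = 2 × 3.3365 × 5.9 = 39.3707, so v = 6.2746 m/s.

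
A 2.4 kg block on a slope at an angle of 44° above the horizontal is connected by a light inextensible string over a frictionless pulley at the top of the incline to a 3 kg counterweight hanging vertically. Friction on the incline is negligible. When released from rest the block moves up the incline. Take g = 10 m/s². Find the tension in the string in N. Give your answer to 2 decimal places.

22.60 N

For the block on the incline: the weight component along the slope is m₁g sin 44° = 2.4 × 10 × 0.6947 = 16.673 N and the normal force is N = m₁g cos 44° = 17.264 N.
Newton's second law for the block (up-slope positive): T − 16.673 = 2.4 a. For the hanging counterweight (downward positive): 3 × 10 − T = 3 a.
Adding the two equations eliminates T: 13.327 = 5.4 a, so a = 2.4680 m/s².
Then from the hanging counterweight's equation, T = 3 × (10 − 2.4680) = 22.596 N.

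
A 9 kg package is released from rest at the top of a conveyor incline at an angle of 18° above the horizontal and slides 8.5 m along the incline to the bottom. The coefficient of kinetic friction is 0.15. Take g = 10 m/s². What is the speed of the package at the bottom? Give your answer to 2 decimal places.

5.32 m/s

The weight component along the incline is mg sin 18° = 27.812 N and the normal force is N = mg cos 18° = 85.595 N.
Friction up the slope is f = μN = 0.15 × 85.595 = 12.839 N, so the net downslope force is 27.812 − 12.839 = 14.973 N and a = 14.973 / 9 = 1.6637 m/s².
Starting from rest over a distance of 8.5 m, v² = 2aL = 2 × 1.6637 × 8.5 = 28.2829, so v = 5.3182 m/s.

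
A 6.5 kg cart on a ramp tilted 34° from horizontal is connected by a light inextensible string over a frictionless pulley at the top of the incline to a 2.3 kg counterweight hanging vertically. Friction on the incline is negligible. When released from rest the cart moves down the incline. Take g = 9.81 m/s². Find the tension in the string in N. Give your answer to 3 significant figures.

For the cart on the incline: the weight component along the slope is m₁g sin 34° = 6.5 × 9.81 × 0.5592 = 35.657 N and the normal force is N = m₁g cos 34° = 52.864 N.
Newton's second law for the cart (down-slope positive): 35.657 − T = 6.5 a. For the hanging counterweight (upward positive): T − 2.3 × 9.81 = 2.3 a.
Adding the two equations eliminates T: 13.094 = 8.8 a, so a = 1.4880 m/s².
Then from the hanging counterweight's equation, T = 2.3 × (9.81 + 1.4880) = 25.985 N.

26.0 N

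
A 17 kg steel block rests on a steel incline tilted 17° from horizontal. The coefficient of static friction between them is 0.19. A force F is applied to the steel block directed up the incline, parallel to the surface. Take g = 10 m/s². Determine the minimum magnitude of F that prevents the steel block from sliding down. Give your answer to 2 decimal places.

The normal force is N = mg cos 17° = 162.572 N. With F at its minimum the steel block is on the verge of sliding down, so static friction is at its maximum μ_s N = 0.19 × 162.572 = 30.889 N and acts up the slope.
Equilibrium along the incline: F + μ_s N = mg sin 17°, so F = 49.703 − 30.889 = 18.814 N.

18.81 N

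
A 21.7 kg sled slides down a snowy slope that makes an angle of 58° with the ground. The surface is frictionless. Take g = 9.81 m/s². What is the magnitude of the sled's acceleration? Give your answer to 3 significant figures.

8.32 m/s²

Resolving the weight along the incline: the component pulling the sled down the slope is mg sin 58° = 21.7 × 9.81 × 0.8480 = 180.520 N, and the normal force is N = mg cos 58° = 21.7 × 9.81 × 0.5299 = 112.804 N.
With no friction the net force along the incline is 180.520 N, so a = g sin 58° = 180.520 / 21.7 = 8.3189 m/s².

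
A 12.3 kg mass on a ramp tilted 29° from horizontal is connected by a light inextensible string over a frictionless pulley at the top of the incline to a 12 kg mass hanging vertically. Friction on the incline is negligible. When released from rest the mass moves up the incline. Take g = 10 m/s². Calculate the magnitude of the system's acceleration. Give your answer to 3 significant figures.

For the mass on the incline: the weight component along the slope is m₁g sin 29° = 12.3 × 10 × 0.4848 = 59.630 N and the normal force is N = m₁g cos 29° = 107.578 N.
Newton's second law for the mass (up-slope positive): T − 59.630 = 12.3 a. For the hanging mass (downward positive): 12 × 10 − T = 12 a.
Adding the two equations eliminates T: 60.370 = 24.3 a, so a = 2.4844 m/s².

2.48 m/s²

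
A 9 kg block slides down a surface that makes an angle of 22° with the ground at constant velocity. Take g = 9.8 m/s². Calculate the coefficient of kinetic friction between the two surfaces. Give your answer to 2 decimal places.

At constant velocity the net force along the incline is zero: mg sin 22° = μ mg cos 22°.
So μ = tan 22° = 0.3746 / 0.9272 = 0.4040.

0.40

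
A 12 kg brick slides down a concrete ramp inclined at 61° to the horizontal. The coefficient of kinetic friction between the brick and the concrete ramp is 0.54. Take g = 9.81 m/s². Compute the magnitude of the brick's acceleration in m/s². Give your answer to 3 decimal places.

6.012 m/s²

Resolving the weight along the incline: the component pulling the brick down the slope is mg sin 61° = 12 × 9.81 × 0.8746 = 102.958 N, and the normal force is N = mg cos 61° = 12 × 9.81 × 0.4848 = 57.071 N.
Kinetic friction acts up the slope with magnitude f = μN = 0.54 × 57.071 = 30.818 N.
Net force along the incline is 102.958 − 30.818 = 72.140 N, so a = 72.140 / 12 = 6.0117 m/s².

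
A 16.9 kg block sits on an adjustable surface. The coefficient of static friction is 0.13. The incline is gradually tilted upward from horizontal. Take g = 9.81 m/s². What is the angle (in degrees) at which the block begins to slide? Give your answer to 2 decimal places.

7.41°

At the threshold of sliding, static friction is at its maximum μ_s N and exactly balances the weight component along the incline: mg sin θ = μ_s mg cos θ.
Hence tan θ = μ_s = 0.13, so θ = arctan(0.13) = 7.4069°.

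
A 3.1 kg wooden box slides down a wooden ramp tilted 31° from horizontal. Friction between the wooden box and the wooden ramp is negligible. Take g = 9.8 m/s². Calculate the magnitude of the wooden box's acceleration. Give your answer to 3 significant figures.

5.05 m/s²

Resolving the weight along the incline: the component pulling the wooden box down the slope is mg sin 31° = 3.1 × 9.8 × 0.5150 = 15.646 N, and the normal force is N = mg cos 31° = 3.1 × 9.8 × 0.8572 = 26.042 N.
With no friction the net force along the incline is 15.646 N, so a = g sin 31° = 15.646 / 3.1 = 5.0471 m/s².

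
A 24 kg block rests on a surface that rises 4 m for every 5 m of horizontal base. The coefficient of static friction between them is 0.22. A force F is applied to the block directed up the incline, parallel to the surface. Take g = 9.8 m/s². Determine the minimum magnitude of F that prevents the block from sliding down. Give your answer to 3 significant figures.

The normal force is N = mg cos 38.66° = 183.660 N. With F at its minimum the block is on the verge of sliding down, so static friction is at its maximum μ_s N = 0.22 × 183.660 = 40.405 N and acts up the slope.
Equilibrium along the incline: F + μ_s N = mg sin 38.66°, so F = 146.928 − 40.405 = 106.523 N.

107 N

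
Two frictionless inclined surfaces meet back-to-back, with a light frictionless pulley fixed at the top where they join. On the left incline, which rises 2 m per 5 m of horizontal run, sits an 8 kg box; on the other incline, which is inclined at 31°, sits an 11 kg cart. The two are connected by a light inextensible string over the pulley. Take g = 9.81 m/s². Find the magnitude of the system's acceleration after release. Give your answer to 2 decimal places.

Resolve each weight along its own incline: the 8 kg mass has component 8 × 9.81 × sin 21.80° = 29.147 N down its slope, and the 11 kg mass has 11 × 9.81 × sin 31° = 55.578 N down its slope.
The 11 kg side's 55.578 N exceeds the other side's 29.147 N, so that mass slides down and the 8 kg mass slides up. Taking that direction as positive, Newton's second law for the whole system gives 55.578 − 29.147 = (8 + 11) a, so a = 26.431 / 19 = 1.3911 m/s².

1.39 m/s²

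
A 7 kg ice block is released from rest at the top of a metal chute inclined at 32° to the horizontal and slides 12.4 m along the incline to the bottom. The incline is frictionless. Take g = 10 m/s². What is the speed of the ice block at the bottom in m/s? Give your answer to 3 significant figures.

The weight component along the incline is mg sin 32° = 37.094 N and the normal force is N = mg cos 32° = 59.363 N.
With no friction, a = g sin 32° = 5.2992 m/s².
Starting from rest over a distance of 12.4 m, v² = 2aL = 2 × 5.2992 × 12.4 = 131.4202, so v = 11.4639 m/s.

11.5 m/s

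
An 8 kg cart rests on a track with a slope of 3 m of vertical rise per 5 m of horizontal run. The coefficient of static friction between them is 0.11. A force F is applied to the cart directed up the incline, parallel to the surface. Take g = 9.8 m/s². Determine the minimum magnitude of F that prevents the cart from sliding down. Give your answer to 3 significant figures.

32.9 N

The normal force is N = mg cos 30.96° = 67.227 N. With F at its minimum the cart is on the verge of sliding down, so static friction is at its maximum μ_s N = 0.11 × 67.227 = 7.395 N and acts up the slope.
Equilibrium along the incline: F + μ_s N = mg sin 30.96°, so F = 40.336 − 7.395 = 32.941 N.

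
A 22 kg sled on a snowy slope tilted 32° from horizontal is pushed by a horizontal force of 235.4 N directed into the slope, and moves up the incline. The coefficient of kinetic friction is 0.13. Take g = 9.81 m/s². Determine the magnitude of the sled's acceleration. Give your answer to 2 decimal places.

The horizontal push has components F cos 32° = 235.4 × 0.8480 = 199.619 N up the incline and F sin 32° = 235.4 × 0.5299 = 124.738 N pressing into the surface.
The normal force is therefore N = mg cos 32° + F sin 32° = 183.015 + 124.738 = 307.753 N, and kinetic friction down the slope is μN = 0.13 × 307.753 = 40.008 N.
Along the incline: F cos 32° − mg sin 32° − μN = ma, so 199.619 − 114.363 − 40.008 = 22 a, giving a = 2.0567 m/s².

2.06 m/s²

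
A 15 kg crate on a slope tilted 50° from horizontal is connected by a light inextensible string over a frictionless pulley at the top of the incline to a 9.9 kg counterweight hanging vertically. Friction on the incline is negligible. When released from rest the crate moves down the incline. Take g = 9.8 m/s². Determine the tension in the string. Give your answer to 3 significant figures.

For the crate on the incline: the weight component along the slope is m₁g sin 50° = 15 × 9.8 × 0.7660 = 112.602 N and the normal force is N = m₁g cos 50° = 94.490 N.
Newton's second law for the crate (down-slope positive): 112.602 − T = 15 a. For the hanging counterweight (upward positive): T − 9.9 × 9.8 = 9.9 a.
Adding the two equations eliminates T: 15.582 = 24.9 a, so a = 0.6258 m/s².
Then from the hanging counterweight's equation, T = 9.9 × (9.8 + 0.6258) = 103.215 N.

103 N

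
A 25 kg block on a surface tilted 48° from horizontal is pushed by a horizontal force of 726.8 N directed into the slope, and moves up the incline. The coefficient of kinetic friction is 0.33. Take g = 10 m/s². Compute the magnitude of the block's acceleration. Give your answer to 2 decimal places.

The horizontal push has components F cos 48° = 726.8 × 0.6691 = 486.302 N up the incline and F sin 48° = 726.8 × 0.7431 = 540.085 N pressing into the surface.
The normal force is therefore N = mg cos 48° + F sin 48° = 167.275 + 540.085 = 707.360 N, and kinetic friction down the slope is μN = 0.33 × 707.360 = 233.429 N.
Along the incline: F cos 48° − mg sin 48° − μN = ma, so 486.302 − 185.775 − 233.429 = 25 a, giving a = 2.6839 m/s².

2.68 m/s²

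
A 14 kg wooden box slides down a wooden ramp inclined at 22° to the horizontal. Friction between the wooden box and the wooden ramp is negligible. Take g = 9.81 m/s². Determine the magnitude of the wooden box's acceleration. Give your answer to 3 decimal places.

3.675 m/s²

Resolving the weight along the incline: the component pulling the wooden box down the slope is mg sin 22° = 14 × 9.81 × 0.3746 = 51.448 N, and the normal force is N = mg cos 22° = 14 × 9.81 × 0.9272 = 127.342 N.
With no friction the net force along the incline is 51.448 N, so a = g sin 22° = 51.448 / 14 = 3.6749 m/s².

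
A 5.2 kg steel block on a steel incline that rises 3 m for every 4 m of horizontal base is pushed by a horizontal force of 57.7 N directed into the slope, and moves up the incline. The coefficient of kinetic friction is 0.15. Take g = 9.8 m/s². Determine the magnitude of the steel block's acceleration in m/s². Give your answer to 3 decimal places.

0.822 m/s²

The horizontal push has components F cos 36.87° = 57.7 × 0.8000 = 46.160 N up the incline and F sin 36.87° = 57.7 × 0.6000 = 34.620 N pressing into the surface.
The normal force is therefore N = mg cos 36.87° + F sin 36.87° = 40.768 + 34.620 = 75.388 N, and kinetic friction down the slope is μN = 0.15 × 75.388 = 11.308 N.
Along the incline: F cos 36.87° − mg sin 36.87° − μN = ma, so 46.160 − 30.576 − 11.308 = 5.2 a, giving a = 0.8223 m/s².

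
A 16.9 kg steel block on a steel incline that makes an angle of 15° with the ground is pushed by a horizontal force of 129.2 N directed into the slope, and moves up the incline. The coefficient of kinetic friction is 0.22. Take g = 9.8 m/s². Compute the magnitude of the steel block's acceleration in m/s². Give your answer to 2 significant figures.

2.3 m/s²

The horizontal push has components F cos 15° = 129.2 × 0.9659 = 124.794 N up the incline and F sin 15° = 129.2 × 0.2588 = 33.437 N pressing into the surface.
The normal force is therefore N = mg cos 15° + F sin 15° = 159.972 + 33.437 = 193.409 N, and kinetic friction down the slope is μN = 0.22 × 193.409 = 42.550 N.
Along the incline: F cos 15° − mg sin 15° − μN = ma, so 124.794 − 42.862 − 42.550 = 16.9 a, giving a = 2.3303 m/s².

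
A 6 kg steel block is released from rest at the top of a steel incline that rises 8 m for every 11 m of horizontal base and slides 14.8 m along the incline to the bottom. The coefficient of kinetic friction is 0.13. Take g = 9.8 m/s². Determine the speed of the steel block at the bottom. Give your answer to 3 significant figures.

The weight component along the incline is mg sin 36.03° = 34.584 N and the normal force is N = mg cos 36.03° = 47.554 N.
Friction up the slope is f = μN = 0.13 × 47.554 = 6.182 N, so the net downslope force is 34.584 − 6.182 = 28.402 N and a = 28.402 / 6 = 4.7337 m/s².
Starting from rest over a distance of 14.8 m, v² = 2aL = 2 × 4.7337 × 14.8 = 140.1175, so v = 11.8371 m/s.

11.8 m/s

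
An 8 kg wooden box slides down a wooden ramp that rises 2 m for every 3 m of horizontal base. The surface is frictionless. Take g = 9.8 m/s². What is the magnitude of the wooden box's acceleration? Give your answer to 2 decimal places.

5.44 m/s²

Resolving the weight along the incline: the component pulling the wooden box down the slope is mg sin 33.69° = 8 × 9.8 × 0.5547 = 43.488 N, and the normal force is N = mg cos 33.69° = 8 × 9.8 × 0.8321 = 65.237 N.
With no friction the net force along the incline is 43.488 N, so a = g sin 33.69° = 43.488 / 8 = 5.4360 m/s².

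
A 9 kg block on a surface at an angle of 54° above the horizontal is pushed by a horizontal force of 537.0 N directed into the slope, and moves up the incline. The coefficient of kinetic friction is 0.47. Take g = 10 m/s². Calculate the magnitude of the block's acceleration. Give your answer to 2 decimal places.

1.53 m/s²

The horizontal push has components F cos 54° = 537.0 × 0.5878 = 315.649 N up the incline and F sin 54° = 537.0 × 0.8090 = 434.433 N pressing into the surface.
The normal force is therefore N = mg cos 54° + F sin 54° = 52.902 + 434.433 = 487.335 N, and kinetic friction down the slope is μN = 0.47 × 487.335 = 229.047 N.
Along the incline: F cos 54° − mg sin 54° − μN = ma, so 315.649 − 72.810 − 229.047 = 9 a, giving a = 1.5324 m/s².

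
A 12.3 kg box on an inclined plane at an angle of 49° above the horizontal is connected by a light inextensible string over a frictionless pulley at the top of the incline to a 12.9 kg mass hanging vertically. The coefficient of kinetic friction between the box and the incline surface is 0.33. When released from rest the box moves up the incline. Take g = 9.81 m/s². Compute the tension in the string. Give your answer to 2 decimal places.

121.76 N

For the box on the incline: the weight component along the slope is m₁g sin 49° = 12.3 × 9.81 × 0.7547 = 91.064 N and the normal force is N = m₁g cos 49° = 79.162 N.
Kinetic friction opposes the box's motion up the incline: f = μN = 0.33 × 79.162 = 26.123 N acting down the slope.
Newton's second law for the box (up-slope positive): T − 91.064 − 26.123 = 12.3 a. For the hanging mass (downward positive): 12.9 × 9.81 − T = 12.9 a.
Adding the two equations eliminates T: 9.362 = 25.2 a, so a = 0.3715 m/s².
Then from the hanging mass's equation, T = 12.9 × (9.81 − 0.3715) = 121.757 N.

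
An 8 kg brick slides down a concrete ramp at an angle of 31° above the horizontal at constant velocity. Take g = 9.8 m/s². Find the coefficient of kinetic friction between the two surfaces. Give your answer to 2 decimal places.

0.60

At constant velocity the net force along the incline is zero: mg sin 31° = μ mg cos 31°.
So μ = tan 31° = 0.5150 / 0.8572 = 0.6008.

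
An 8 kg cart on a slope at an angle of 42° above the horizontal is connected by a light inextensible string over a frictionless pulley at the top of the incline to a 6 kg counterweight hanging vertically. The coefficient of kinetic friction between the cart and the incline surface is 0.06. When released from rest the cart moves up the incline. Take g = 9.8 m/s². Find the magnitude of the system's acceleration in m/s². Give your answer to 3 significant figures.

For the cart on the incline: the weight component along the slope is m₁g sin 42° = 8 × 9.8 × 0.6691 = 52.457 N and the normal force is N = m₁g cos 42° = 58.263 N.
Kinetic friction opposes the cart's motion up the incline: f = μN = 0.06 × 58.263 = 3.496 N acting down the slope.
Newton's second law for the cart (up-slope positive): T − 52.457 − 3.496 = 8 a. For the hanging counterweight (downward positive): 6 × 9.8 − T = 6 a.
Adding the two equations eliminates T: 2.847 = 14 a, so a = 0.2034 m/s².

0.203 m/s²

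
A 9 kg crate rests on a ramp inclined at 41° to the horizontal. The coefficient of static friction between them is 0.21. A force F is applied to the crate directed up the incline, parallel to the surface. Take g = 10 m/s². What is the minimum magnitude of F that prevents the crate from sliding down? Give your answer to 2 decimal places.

The normal force is N = mg cos 41° = 67.924 N. With F at its minimum the crate is on the verge of sliding down, so static friction is at its maximum μ_s N = 0.21 × 67.924 = 14.264 N and acts up the slope.
Equilibrium along the incline: F + μ_s N = mg sin 41°, so F = 59.045 − 14.264 = 44.781 N.

44.78 N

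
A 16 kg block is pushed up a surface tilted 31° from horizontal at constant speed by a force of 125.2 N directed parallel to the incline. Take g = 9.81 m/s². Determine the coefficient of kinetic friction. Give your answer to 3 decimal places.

0.330

At constant speed ΣF = 0 along the incline. The applied 125.2 N acts up the slope; the weight component mg sin 31° = 80.840 N and kinetic friction μN both act down the slope.
So 125.2 = 80.840 + μ × 134.541, giving μ = (125.2 − 80.840) / 134.541 = 0.3297.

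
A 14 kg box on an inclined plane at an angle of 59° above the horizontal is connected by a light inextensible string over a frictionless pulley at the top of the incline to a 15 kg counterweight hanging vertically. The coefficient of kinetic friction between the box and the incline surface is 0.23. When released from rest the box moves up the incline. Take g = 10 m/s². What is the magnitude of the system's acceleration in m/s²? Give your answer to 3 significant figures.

0.462 m/s²

For the box on the incline: the weight component along the slope is m₁g sin 59° = 14 × 10 × 0.8572 = 120.008 N and the normal force is N = m₁g cos 59° = 72.105 N.
Kinetic friction opposes the box's motion up the incline: f = μN = 0.23 × 72.105 = 16.584 N acting down the slope.
Newton's second law for the box (up-slope positive): T − 120.008 − 16.584 = 14 a. For the hanging counterweight (downward positive): 15 × 10 − T = 15 a.
Adding the two equations eliminates T: 13.408 = 29 a, so a = 0.4623 m/s².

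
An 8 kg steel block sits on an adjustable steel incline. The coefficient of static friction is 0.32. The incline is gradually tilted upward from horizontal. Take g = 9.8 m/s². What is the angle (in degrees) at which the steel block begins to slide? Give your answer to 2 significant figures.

18°

At the threshold of sliding, static friction is at its maximum μ_s N and exactly balances the weight component along the incline: mg sin θ = μ_s mg cos θ.
Hence tan θ = μ_s = 0.32, so θ = arctan(0.32) = 17.7447°.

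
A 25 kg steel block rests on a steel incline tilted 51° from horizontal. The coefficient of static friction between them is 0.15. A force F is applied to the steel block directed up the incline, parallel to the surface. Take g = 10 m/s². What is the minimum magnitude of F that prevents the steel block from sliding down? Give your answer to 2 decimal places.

The normal force is N = mg cos 51° = 157.330 N. With F at its minimum the steel block is on the verge of sliding down, so static friction is at its maximum μ_s N = 0.15 × 157.330 = 23.600 N and acts up the slope.
Equilibrium along the incline: F + μ_s N = mg sin 51°, so F = 194.286 − 23.600 = 170.686 N.

170.69 N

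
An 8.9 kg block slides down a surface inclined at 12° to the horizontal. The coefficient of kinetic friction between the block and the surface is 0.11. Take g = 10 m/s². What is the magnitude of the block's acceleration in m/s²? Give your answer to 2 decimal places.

1.00 m/s²

Resolving the weight along the incline: the component pulling the block down the slope is mg sin 12° = 8.9 × 10 × 0.2079 = 18.503 N, and the normal force is N = mg cos 12° = 8.9 × 10 × 0.9781 = 87.051 N.
Kinetic friction acts up the slope with magnitude f = μN = 0.11 × 87.051 = 9.576 N.
Net force along the incline is 18.503 − 9.576 = 8.927 N, so a = 8.927 / 8.9 = 1.0030 m/s².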